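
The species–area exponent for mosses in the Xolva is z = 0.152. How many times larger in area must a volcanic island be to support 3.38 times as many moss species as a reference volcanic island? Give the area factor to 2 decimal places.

(A₂/A₁)^0.152 = 3.38, so A₂/A₁ = 3.38^(1/0.152) = 3.38^6.579
ln(A₂/A₁) = ln 3.38 / 0.152 = 1.2179 / 0.152 = 8.0123
A₂/A₁ = e^8.0123 ≈ 3018

3017.97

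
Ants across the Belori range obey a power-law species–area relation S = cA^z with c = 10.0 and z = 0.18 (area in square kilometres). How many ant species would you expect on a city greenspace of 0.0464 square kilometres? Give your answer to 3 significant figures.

S = 10 × 0.0464^0.18
ln S = ln 10 + 0.18 × ln 0.0464 = 2.3026 + 0.18 × -3.0705 = 1.7499
S = e^1.7499 ≈ 5.754

5.75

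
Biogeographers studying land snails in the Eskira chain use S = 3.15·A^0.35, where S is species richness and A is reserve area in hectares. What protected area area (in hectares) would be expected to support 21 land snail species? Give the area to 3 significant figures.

21 = 3.15 × A^0.35  ⇒  A^0.35 = 21/3.15 = 6.667
ln A = ln(6.667) / 0.35 = 1.8971 / 0.35 = 5.4203
A = e^5.4203 ≈ 226 hectares

226 hectares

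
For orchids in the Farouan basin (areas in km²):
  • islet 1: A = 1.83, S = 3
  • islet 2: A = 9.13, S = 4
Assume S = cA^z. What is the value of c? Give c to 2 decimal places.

2.69

z = ln(S₂/S₁) / ln(A₂/A₁) = ln(4/3) / ln(9.13/1.83) = 0.2877 / 1.6072 = 0.1790
c = S₁ / A₁^z = 3 / 1.83^0.1790 = 3 / 1.114 = 2.692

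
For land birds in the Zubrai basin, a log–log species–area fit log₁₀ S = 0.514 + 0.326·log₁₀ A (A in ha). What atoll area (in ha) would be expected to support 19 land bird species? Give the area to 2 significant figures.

19 = 3.266 × A^0.326  ⇒  A^0.326 = 19/3.266 = 5.818
ln A = ln(5.818) / 0.326 = 1.7609 / 0.326 = 5.4016
A = e^5.4016 ≈ 221.8 ha

220 ha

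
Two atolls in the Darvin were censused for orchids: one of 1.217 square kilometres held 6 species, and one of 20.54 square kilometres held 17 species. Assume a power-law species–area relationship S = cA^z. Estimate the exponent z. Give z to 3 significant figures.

Taking logs: ln S = ln c + z ln A, so z = (ln S₂ − ln S₁)/(ln A₂ − ln A₁).
z = ln(17/6) / ln(20.54/1.217) = ln(2.833) / ln(16.88) = 1.0415 / 2.8260 = 0.3685

0.369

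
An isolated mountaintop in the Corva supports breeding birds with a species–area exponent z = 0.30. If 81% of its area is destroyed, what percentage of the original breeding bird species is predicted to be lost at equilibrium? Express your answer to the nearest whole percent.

39%

S_new/S_old = (A_new/A_old)^z = 0.19^0.3
= exp(0.3 × ln 0.19) = exp(0.3 × -1.6607) = exp(-0.4982) ≈ 0.6076
Fraction lost = 1 − 0.6076 = 0.3924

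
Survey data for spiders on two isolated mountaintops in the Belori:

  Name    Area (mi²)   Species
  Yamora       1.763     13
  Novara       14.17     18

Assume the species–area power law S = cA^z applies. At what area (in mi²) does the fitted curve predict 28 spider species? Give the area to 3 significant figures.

z = ln(18/13) / ln(14.17/1.763) = 0.3254 / 2.0841 = 0.1561
c = 13 / 1.763^0.1561 = 13 / 1.093 = 11.9
A = (28/11.9)^(1/0.1561) ⇒ ln A = ln(2.353)/0.1561 = 5.4808
A = e^5.4808 ≈ 240 mi²

240 mi²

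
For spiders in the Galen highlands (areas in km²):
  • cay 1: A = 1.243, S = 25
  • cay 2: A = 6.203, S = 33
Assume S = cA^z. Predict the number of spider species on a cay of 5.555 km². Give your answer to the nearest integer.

32

z = ln(33/25) / ln(6.203/1.243) = 0.2776 / 1.6075 = 0.1727
c = 25 / 1.243^0.1727 = 25 / 1.038 = 24.08
S₃ = 24.08 × 5.555^0.1727 = 24.08 × 1.345 ≈ 32.38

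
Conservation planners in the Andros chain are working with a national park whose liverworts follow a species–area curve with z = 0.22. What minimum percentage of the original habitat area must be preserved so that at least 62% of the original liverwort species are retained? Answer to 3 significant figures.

11.4%

Need (A_new/A_old)^0.22 = 0.62, so A_new/A_old = 0.62^(1/0.22) = 0.62^4.545
ln(A_new/A_old) = ln 0.62 / 0.22 = -0.4780 / 0.22 = -2.1729
A_new/A_old = e^-2.1729 ≈ 0.1138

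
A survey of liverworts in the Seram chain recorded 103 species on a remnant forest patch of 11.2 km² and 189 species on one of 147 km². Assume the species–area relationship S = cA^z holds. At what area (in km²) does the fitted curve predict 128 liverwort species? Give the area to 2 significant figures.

28 km²

z = ln(189/103) / ln(147/11.2) = 0.6070 / 2.5745 = 0.2358
c = 103 / 11.2^0.2358 = 103 / 1.768 = 58.27
A = (128/58.27)^(1/0.2358) ⇒ ln A = ln(2.197)/0.2358 = 3.3375
A = e^3.3375 ≈ 28.15 km²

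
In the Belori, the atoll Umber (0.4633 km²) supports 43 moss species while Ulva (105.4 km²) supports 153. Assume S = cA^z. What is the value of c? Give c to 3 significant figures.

z = ln(S₂/S₁) / ln(A₂/A₁) = ln(153/43) / ln(105.4/0.4633) = 1.2692 / 5.4271 = 0.2339
c = S₁ / A₁^z = 43 / 0.4633^0.2339 = 43 / 0.8353 = 51.48

51.5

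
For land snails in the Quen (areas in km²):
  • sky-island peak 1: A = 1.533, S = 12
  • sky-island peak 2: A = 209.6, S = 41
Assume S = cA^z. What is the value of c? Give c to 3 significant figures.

10.8

z = ln(S₂/S₁) / ln(A₂/A₁) = ln(41/12) / ln(209.6/1.533) = 1.2287 / 4.9180 = 0.2498
c = S₁ / A₁^z = 12 / 1.533^0.2498 = 12 / 1.113 = 10.79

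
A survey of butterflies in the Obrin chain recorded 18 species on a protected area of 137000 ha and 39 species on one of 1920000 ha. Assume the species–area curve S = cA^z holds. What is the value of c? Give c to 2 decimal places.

0.56

z = ln(S₂/S₁) / ln(A₂/A₁) = ln(39/18) / ln(1920000/137000) = 0.7732 / 2.6401 = 0.2929
c = S₁ / A₁^z = 18 / 137000^0.2929 = 18 / 31.94 = 0.5635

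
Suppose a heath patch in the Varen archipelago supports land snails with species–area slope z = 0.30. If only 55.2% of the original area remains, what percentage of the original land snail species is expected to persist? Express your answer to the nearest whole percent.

S_new/S_old = (A_new/A_old)^z = 0.552^0.3
= exp(0.3 × ln 0.552) = exp(0.3 × -0.5942) = exp(-0.1783) ≈ 0.8367

84%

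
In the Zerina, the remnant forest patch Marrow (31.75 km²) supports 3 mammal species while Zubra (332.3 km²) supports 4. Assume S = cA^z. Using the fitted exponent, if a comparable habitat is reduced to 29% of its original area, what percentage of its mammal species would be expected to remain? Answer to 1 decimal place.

z = ln(4/3) / ln(332.3/31.75) = 0.2877 / 2.3481 = 0.1225
S_new/S_old = (A_new/A_old)^z = 0.29^0.1225 = exp(0.1225 × -1.2379) = 0.8593

85.9%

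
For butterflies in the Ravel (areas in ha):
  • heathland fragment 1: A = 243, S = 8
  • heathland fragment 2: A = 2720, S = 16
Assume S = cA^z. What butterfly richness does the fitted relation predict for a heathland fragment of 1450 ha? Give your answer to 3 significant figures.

13.4

z = ln(16/8) / ln(2720/243) = 0.6931 / 2.4153 = 0.2870
c = 8 / 243^0.2870 = 8 / 4.837 = 1.654
S₃ = 1.654 × 1450^0.2870 = 1.654 × 8.077 ≈ 13.36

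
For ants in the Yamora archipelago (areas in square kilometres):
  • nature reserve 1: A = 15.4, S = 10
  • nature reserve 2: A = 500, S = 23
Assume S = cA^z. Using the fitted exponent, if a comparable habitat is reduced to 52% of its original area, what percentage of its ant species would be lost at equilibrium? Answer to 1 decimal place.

z = ln(23/10) / ln(500/15.4) = 0.8329 / 3.4802 = 0.2393
S_new/S_old = (A_new/A_old)^z = 0.52^0.2393 = exp(0.2393 × -0.6539) = 0.8551
Fraction lost = 1 − 0.8551 = 0.1449

14.5%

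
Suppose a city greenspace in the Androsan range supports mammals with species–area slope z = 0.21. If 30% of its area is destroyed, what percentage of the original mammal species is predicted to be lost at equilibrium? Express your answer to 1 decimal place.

7.2%

S_new/S_old = (A_new/A_old)^z = 0.7^0.21
= exp(0.21 × ln 0.7) = exp(0.21 × -0.3567) = exp(-0.0749) ≈ 0.9278
Fraction lost = 1 − 0.9278 = 0.07217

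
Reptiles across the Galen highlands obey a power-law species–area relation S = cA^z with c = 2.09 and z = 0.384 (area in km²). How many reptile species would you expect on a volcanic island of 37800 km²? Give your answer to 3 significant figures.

S = 2.09 × 37800^0.384 = 2.09 × 57.25 ≈ 119.6

120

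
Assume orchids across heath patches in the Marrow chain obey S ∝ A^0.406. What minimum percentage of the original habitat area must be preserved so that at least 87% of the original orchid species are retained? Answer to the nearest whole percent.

71%

Need (A_new/A_old)^0.406 = 0.87, so A_new/A_old = 0.87^(1/0.406) = 0.87^2.463
ln(A_new/A_old) = ln 0.87 / 0.406 = -0.1393 / 0.406 = -0.3430
A_new/A_old = e^-0.3430 ≈ 0.7096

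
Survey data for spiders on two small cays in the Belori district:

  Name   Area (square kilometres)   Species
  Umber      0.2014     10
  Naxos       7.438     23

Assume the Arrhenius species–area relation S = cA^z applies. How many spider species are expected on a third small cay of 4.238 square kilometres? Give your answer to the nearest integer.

20

z = ln(23/10) / ln(7.438/0.2014) = 0.8329 / 3.6091 = 0.2308
c = 10 / 0.2014^0.2308 = 10 / 0.6909 = 14.47
S₃ = 14.47 × 4.238^0.2308 = 14.47 × 1.396 ≈ 20.2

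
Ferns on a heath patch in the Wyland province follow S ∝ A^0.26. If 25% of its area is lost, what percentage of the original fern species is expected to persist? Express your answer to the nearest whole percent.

S_new/S_old = (A_new/A_old)^z = 0.75^0.26
= exp(0.26 × ln 0.75) = exp(0.26 × -0.2877) = exp(-0.0748) ≈ 0.9279

93%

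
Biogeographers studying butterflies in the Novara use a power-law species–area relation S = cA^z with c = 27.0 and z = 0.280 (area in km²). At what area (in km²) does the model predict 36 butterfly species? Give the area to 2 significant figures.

36 = 27 × A^0.28  ⇒  A^0.28 = 36/27 = 1.333
ln A = ln(1.333) / 0.28 = 0.2877 / 0.28 = 1.0274
A = e^1.0274 ≈ 2.794 km²

2.8 km²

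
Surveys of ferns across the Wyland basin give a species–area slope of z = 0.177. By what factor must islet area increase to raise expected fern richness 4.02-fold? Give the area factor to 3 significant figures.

(A₂/A₁)^0.177 = 4.02, so A₂/A₁ = 4.02^(1/0.177) = 4.02^5.65
ln(A₂/A₁) = ln 4.02 / 0.177 = 1.3913 / 0.177 = 7.8603
A₂/A₁ = e^7.8603 ≈ 2592

2590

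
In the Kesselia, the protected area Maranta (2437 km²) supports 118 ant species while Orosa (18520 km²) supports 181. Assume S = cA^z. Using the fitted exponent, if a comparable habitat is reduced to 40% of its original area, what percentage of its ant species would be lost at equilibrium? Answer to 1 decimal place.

z = ln(181/118) / ln(18520/2437) = 0.4278 / 2.0281 = 0.2109
S_new/S_old = (A_new/A_old)^z = 0.4^0.2109 = exp(0.2109 × -0.9163) = 0.8242
Fraction lost = 1 − 0.8242 = 0.1758

17.6%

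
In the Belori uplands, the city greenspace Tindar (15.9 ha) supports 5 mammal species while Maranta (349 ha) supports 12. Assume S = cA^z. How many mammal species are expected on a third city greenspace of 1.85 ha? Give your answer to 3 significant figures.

2.72

z = ln(12/5) / ln(349/15.9) = 0.8755 / 3.0888 = 0.2834
c = 5 / 15.9^0.2834 = 5 / 2.19 = 2.283
S₃ = 2.283 × 1.85^0.2834 = 2.283 × 1.19 ≈ 2.718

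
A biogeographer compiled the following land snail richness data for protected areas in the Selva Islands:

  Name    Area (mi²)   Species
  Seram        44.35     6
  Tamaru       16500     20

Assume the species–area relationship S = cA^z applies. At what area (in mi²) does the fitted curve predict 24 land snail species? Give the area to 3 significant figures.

z = ln(20/6) / ln(16500/44.35) = 1.2040 / 5.9190 = 0.2034
c = 6 / 44.35^0.2034 = 6 / 2.163 = 2.774
A = (24/2.774)^(1/0.2034) ⇒ ln A = ln(8.651)/0.2034 = 10.6074
A = e^10.6074 ≈ 40435 mi²

40400 mi²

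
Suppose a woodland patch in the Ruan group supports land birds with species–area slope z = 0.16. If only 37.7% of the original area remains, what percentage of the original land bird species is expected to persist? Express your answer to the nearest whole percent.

S_new/S_old = (A_new/A_old)^z = 0.377^0.16
= exp(0.16 × ln 0.377) = exp(0.16 × -0.9755) = exp(-0.1561) ≈ 0.8555

86%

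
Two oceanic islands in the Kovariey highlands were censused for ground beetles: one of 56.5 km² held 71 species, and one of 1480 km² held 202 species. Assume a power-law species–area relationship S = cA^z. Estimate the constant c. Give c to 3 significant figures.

19.5

z = ln(S₂/S₁) / ln(A₂/A₁) = ln(202/71) / ln(1480/56.5) = 1.0456 / 3.2656 = 0.3202
c = S₁ / A₁^z = 71 / 56.5^0.3202 = 71 / 3.639 = 19.51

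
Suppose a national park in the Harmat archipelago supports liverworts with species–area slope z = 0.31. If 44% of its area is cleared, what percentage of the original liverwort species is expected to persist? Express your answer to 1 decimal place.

83.5%

S_new/S_old = (A_new/A_old)^z = 0.56^0.31
= exp(0.31 × ln 0.56) = exp(0.31 × -0.5798) = exp(-0.1797) ≈ 0.8355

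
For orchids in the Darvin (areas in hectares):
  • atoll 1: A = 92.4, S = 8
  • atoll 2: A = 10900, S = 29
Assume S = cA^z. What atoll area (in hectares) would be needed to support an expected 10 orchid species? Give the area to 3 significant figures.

z = ln(29/8) / ln(10900/92.4) = 1.2879 / 4.7704 = 0.2700
c = 8 / 92.4^0.2700 = 8 / 3.394 = 2.357
A = (10/2.357)^(1/0.2700) ⇒ ln A = ln(4.242)/0.2700 = 5.3527
A = e^5.3527 ≈ 211.2 hectares

211 hectares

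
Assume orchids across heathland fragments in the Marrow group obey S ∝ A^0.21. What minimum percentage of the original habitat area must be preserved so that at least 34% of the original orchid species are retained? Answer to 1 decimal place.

Need (A_new/A_old)^0.21 = 0.34, so A_new/A_old = 0.34^(1/0.21) = 0.34^4.762
ln(A_new/A_old) = ln 0.34 / 0.21 = -1.0788 / 0.21 = -5.1372
A_new/A_old = e^-5.1372 ≈ 0.005874

0.6%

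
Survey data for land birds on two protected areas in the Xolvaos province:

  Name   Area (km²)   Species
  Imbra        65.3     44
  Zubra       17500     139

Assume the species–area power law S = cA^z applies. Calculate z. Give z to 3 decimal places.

Taking logs: ln S = ln c + z ln A, so z = (ln S₂ − ln S₁)/(ln A₂ − ln A₁).
z = ln(139/44) / ln(17500/65.3) = ln(3.159) / ln(268) = 1.1503 / 5.5910 = 0.2057

0.206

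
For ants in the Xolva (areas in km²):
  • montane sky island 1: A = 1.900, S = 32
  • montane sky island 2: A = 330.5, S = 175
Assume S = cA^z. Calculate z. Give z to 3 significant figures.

Taking logs: ln S = ln c + z ln A, so z = (ln S₂ − ln S₁)/(ln A₂ − ln A₁).
z = ln(175/32) / ln(330.5/1.9) = ln(5.469) / ln(173.9) = 1.6991 / 5.1588 = 0.3294

0.329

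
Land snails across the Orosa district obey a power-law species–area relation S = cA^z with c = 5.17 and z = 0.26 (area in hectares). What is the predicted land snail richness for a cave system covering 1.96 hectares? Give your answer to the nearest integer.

S = 5.17 × 1.96^0.26
ln S = ln 5.17 + 0.26 × ln 1.96 = 1.6429 + 0.26 × 0.6729 = 1.8178
S = e^1.8178 ≈ 6.159

6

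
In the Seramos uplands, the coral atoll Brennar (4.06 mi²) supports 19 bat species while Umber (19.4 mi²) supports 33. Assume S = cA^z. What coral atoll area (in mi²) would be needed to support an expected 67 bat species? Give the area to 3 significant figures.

144 mi²

z = ln(33/19) / ln(19.4/4.06) = 0.5521 / 1.5641 = 0.3530
c = 19 / 4.06^0.3530 = 19 / 1.64 = 11.59
A = (67/11.59)^(1/0.3530) ⇒ ln A = ln(5.782)/0.3530 = 4.9717
A = e^4.9717 ≈ 144.3 mi²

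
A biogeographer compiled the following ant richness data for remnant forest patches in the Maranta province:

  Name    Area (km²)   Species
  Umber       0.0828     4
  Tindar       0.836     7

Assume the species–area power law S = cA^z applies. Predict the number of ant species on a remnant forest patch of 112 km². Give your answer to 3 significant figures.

z = ln(7/4) / ln(0.836/0.0828) = 0.5596 / 2.3122 = 0.2420
c = 4 / 0.0828^0.2420 = 4 / 0.5472 = 7.31
S₃ = 7.31 × 112^0.2420 = 7.31 × 3.133 ≈ 22.9

22.9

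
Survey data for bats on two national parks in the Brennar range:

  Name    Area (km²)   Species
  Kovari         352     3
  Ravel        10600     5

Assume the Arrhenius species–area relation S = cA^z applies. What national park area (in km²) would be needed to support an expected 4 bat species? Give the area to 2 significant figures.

2400 km²

z = ln(5/3) / ln(10600/352) = 0.5108 / 3.4050 = 0.1500
c = 3 / 352^0.1500 = 3 / 2.41 = 1.245
A = (4/1.245)^(1/0.1500) ⇒ ln A = ln(3.214)/0.1500 = 7.7812
A = e^7.7812 ≈ 2395 km²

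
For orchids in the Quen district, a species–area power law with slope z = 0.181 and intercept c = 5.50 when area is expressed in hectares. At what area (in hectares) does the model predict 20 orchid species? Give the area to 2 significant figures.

20 = 5.5 × A^0.181  ⇒  A^0.181 = 20/5.5 = 3.636
ln A = ln(3.636) / 0.181 = 1.2910 / 0.181 = 7.1325
A = e^7.1325 ≈ 1252 hectares

1300 hectares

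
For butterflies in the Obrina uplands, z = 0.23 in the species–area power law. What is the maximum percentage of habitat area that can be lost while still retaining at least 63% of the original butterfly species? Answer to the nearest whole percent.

Need (A_new/A_old)^0.23 = 0.63, so A_new/A_old = 0.63^(1/0.23) = 0.63^4.348
ln(A_new/A_old) = ln 0.63 / 0.23 = -0.4620 / 0.23 = -2.0088
A_new/A_old = e^-2.0088 ≈ 0.1341
Fraction that can be lost = 1 − 0.1341 = 0.8659

87%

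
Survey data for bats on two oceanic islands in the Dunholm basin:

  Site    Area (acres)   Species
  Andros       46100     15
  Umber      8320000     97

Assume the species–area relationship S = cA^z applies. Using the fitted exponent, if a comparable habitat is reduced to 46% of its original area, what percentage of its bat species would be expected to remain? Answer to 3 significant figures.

75.7%

z = ln(97/15) / ln(8320000/46100) = 1.8667 / 5.1956 = 0.3593
S_new/S_old = (A_new/A_old)^z = 0.46^0.3593 = exp(0.3593 × -0.7765) = 0.7565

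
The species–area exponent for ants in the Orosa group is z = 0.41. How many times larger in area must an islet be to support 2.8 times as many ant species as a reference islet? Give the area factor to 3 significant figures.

(A₂/A₁)^0.41 = 2.8, so A₂/A₁ = 2.8^(1/0.41) = 2.8^2.439
ln(A₂/A₁) = ln 2.8 / 0.41 = 1.0296 / 0.41 = 2.5113
A₂/A₁ = e^2.5113 ≈ 12.32

12.3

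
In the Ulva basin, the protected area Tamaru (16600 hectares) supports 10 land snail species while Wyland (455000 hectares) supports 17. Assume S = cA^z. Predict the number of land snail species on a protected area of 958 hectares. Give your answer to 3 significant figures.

z = ln(17/10) / ln(455000/16600) = 0.5306 / 3.3109 = 0.1603
c = 10 / 16600^0.1603 = 10 / 4.746 = 2.107
S₃ = 2.107 × 958^0.1603 = 2.107 × 3.005 ≈ 6.331

6.33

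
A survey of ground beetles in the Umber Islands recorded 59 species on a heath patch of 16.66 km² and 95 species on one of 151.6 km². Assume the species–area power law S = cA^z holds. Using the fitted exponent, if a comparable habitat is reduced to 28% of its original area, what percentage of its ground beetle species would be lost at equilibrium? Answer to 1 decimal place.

z = ln(95/59) / ln(151.6/16.66) = 0.4763 / 2.2082 = 0.2157
S_new/S_old = (A_new/A_old)^z = 0.28^0.2157 = exp(0.2157 × -1.2730) = 0.7599
Fraction lost = 1 − 0.7599 = 0.2401

24.0%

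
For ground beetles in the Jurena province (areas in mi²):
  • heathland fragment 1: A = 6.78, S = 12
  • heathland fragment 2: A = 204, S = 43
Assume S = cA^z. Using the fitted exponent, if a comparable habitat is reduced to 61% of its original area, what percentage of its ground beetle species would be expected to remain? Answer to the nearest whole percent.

83%

z = ln(43/12) / ln(204/6.78) = 1.2763 / 3.4041 = 0.3749
S_new/S_old = (A_new/A_old)^z = 0.61^0.3749 = exp(0.3749 × -0.4943) = 0.8308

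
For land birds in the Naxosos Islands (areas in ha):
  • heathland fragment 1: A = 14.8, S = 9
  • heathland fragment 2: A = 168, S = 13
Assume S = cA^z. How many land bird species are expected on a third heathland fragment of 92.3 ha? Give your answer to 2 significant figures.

12

z = ln(13/9) / ln(168/14.8) = 0.3677 / 2.4293 = 0.1514
c = 9 / 14.8^0.1514 = 9 / 1.504 = 5.986
S₃ = 5.986 × 92.3^0.1514 = 5.986 × 1.984 ≈ 11.87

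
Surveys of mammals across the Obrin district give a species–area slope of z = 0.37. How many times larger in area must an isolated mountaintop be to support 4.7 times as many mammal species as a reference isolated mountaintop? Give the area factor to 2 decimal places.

(A₂/A₁)^0.37 = 4.7, so A₂/A₁ = 4.7^(1/0.37) = 4.7^2.703
ln(A₂/A₁) = ln 4.7 / 0.37 = 1.5476 / 0.37 = 4.1826
A₂/A₁ = e^4.1826 ≈ 65.54

65.54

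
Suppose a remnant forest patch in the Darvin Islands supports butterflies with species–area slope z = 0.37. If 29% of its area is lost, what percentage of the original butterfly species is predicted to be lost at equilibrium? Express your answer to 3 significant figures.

S_new/S_old = (A_new/A_old)^z = 0.71^0.37
= exp(0.37 × ln 0.71) = exp(0.37 × -0.3425) = exp(-0.1267) ≈ 0.881
Fraction lost = 1 − 0.881 = 0.119

11.9%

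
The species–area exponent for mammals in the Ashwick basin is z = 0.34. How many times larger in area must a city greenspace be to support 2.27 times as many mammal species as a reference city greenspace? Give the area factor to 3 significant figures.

(A₂/A₁)^0.34 = 2.27, so A₂/A₁ = 2.27^(1/0.34) = 2.27^2.941
ln(A₂/A₁) = ln 2.27 / 0.34 = 0.8198 / 0.34 = 2.4111
A₂/A₁ = e^2.4111 ≈ 11.15

11.1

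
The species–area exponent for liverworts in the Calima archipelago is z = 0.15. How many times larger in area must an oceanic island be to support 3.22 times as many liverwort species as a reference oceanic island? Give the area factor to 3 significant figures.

(A₂/A₁)^0.15 = 3.22, so A₂/A₁ = 3.22^(1/0.15) = 3.22^6.667
ln(A₂/A₁) = ln 3.22 / 0.15 = 1.1694 / 0.15 = 7.7959
A₂/A₁ = e^7.7959 ≈ 2431

2430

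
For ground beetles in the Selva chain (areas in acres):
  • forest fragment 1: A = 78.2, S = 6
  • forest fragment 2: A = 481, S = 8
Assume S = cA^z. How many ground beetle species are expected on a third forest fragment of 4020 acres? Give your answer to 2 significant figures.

11

z = ln(8/6) / ln(481/78.2) = 0.2877 / 1.8166 = 0.1584
c = 6 / 78.2^0.1584 = 6 / 1.994 = 3.008
S₃ = 3.008 × 4020^0.1584 = 3.008 × 3.722 ≈ 11.2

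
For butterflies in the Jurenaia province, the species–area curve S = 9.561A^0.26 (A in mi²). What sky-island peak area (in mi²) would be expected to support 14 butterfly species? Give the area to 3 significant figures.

14 = 9.561 × A^0.26  ⇒  A^0.26 = 14/9.561 = 1.464
ln A = ln(1.464) / 0.26 = 0.3814 / 0.26 = 1.4668
A = e^1.4668 ≈ 4.335 mi²

4.34 mi²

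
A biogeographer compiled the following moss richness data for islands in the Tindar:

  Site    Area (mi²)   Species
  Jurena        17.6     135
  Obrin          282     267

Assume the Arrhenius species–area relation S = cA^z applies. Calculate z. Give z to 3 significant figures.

0.246

Taking logs: ln S = ln c + z ln A, so z = (ln S₂ − ln S₁)/(ln A₂ − ln A₁).
z = ln(267/135) / ln(282/17.6) = ln(1.978) / ln(16.02) = 0.6820 / 2.7740 = 0.2458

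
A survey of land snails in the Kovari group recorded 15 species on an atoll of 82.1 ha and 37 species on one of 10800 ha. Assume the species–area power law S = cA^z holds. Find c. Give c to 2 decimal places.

z = ln(S₂/S₁) / ln(A₂/A₁) = ln(37/15) / ln(10800/82.1) = 0.9029 / 4.8794 = 0.1850
c = S₁ / A₁^z = 15 / 82.1^0.1850 = 15 / 2.261 = 6.635

6.64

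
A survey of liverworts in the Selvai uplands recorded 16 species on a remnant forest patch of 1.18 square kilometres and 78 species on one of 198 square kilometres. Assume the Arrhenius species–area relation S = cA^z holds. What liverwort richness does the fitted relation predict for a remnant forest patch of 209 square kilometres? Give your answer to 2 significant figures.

79

z = ln(78/16) / ln(198/1.18) = 1.5841 / 5.1228 = 0.3092
c = 16 / 1.18^0.3092 = 16 / 1.053 = 15.2
S₃ = 15.2 × 209^0.3092 = 15.2 × 5.218 ≈ 79.32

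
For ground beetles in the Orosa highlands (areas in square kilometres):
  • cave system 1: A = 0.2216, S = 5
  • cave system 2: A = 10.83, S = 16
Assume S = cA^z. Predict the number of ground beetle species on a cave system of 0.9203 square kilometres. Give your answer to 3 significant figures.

z = ln(16/5) / ln(10.83/0.2216) = 1.1632 / 3.8892 = 0.2991
c = 5 / 0.2216^0.2991 = 5 / 0.6372 = 7.847
S₃ = 7.847 × 0.9203^0.2991 = 7.847 × 0.9755 ≈ 7.654

7.65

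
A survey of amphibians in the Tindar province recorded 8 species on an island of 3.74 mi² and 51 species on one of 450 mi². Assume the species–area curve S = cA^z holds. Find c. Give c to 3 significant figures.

4.80

z = ln(S₂/S₁) / ln(A₂/A₁) = ln(51/8) / ln(450/3.74) = 1.8524 / 4.7902 = 0.3867
c = S₁ / A₁^z = 8 / 3.74^0.3867 = 8 / 1.665 = 4.803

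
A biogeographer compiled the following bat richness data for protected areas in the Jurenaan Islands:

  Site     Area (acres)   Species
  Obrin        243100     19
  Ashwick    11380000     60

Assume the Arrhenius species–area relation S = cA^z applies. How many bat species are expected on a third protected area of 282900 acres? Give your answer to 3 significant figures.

z = ln(60/19) / ln(11380000/243100) = 1.1499 / 3.8461 = 0.2990
c = 19 / 243100^0.2990 = 19 / 40.76 = 0.4662
S₃ = 0.4662 × 282900^0.2990 = 0.4662 × 42.65 ≈ 19.88

19.9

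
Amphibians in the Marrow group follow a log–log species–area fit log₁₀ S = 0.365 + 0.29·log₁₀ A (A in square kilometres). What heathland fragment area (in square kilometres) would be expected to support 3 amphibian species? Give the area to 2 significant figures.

3 = 2.317 × A^0.29  ⇒  A^0.29 = 3/2.317 = 1.295
ln A = ln(1.295) / 0.29 = 0.2582 / 0.29 = 0.8902
A = e^0.8902 ≈ 2.436 square kilometres

2.4 square kilometres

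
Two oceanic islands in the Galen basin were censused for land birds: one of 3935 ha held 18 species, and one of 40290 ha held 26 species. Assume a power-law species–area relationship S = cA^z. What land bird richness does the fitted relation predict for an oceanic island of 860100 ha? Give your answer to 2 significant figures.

42

z = ln(26/18) / ln(40290/3935) = 0.3677 / 2.3262 = 0.1581
c = 18 / 3935^0.1581 = 18 / 3.701 = 4.864
S₃ = 4.864 × 860100^0.1581 = 4.864 × 8.672 ≈ 42.18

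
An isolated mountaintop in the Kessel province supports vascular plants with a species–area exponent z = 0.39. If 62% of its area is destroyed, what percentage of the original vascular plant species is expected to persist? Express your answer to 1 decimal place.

68.6%

S_new/S_old = (A_new/A_old)^z = 0.38^0.39
= exp(0.39 × ln 0.38) = exp(0.39 × -0.9676) = exp(-0.3774) ≈ 0.6857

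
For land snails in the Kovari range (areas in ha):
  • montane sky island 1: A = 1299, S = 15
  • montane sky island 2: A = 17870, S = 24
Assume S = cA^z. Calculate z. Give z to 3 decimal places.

0.179

Taking logs: ln S = ln c + z ln A, so z = (ln S₂ − ln S₁)/(ln A₂ − ln A₁).
z = ln(24/15) / ln(17870/1299) = ln(1.6) / ln(13.76) = 0.4700 / 2.6215 = 0.1793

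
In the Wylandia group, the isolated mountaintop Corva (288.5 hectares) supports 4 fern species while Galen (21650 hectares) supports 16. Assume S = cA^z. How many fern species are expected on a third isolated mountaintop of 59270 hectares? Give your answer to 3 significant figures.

z = ln(16/4) / ln(21650/288.5) = 1.3863 / 4.3181 = 0.3210
c = 4 / 288.5^0.3210 = 4 / 6.163 = 0.649
S₃ = 0.649 × 59270^0.3210 = 0.649 × 34.06 ≈ 22.11

22.1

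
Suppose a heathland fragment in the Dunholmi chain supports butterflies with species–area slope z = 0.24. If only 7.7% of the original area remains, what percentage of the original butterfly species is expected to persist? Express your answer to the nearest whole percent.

S_new/S_old = (A_new/A_old)^z = 0.077^0.24
= exp(0.24 × ln 0.077) = exp(0.24 × -2.5639) = exp(-0.6153) ≈ 0.5405

54%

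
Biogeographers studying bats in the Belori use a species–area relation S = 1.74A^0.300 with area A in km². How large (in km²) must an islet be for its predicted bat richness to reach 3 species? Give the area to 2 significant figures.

6.1 km²

3 = 1.74 × A^0.3  ⇒  A^0.3 = 3/1.74 = 1.724
ln A = ln(1.724) / 0.3 = 0.5447 / 0.3 = 1.8158
A = e^1.8158 ≈ 6.146 km²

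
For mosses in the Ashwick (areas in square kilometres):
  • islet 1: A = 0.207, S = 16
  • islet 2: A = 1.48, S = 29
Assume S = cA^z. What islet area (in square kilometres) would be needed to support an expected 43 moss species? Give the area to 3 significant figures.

z = ln(29/16) / ln(1.48/0.207) = 0.5947 / 1.9671 = 0.3023
c = 16 / 0.207^0.3023 = 16 / 0.6212 = 25.76
A = (43/25.76)^(1/0.3023) ⇒ ln A = ln(1.669)/0.3023 = 1.6949
A = e^1.6949 ≈ 5.446 square kilometres

5.45 square kilometres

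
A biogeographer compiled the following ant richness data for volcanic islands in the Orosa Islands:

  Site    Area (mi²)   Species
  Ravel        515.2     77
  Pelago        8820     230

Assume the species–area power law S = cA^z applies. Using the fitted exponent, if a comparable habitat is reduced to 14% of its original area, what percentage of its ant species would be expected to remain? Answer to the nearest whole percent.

z = ln(230/77) / ln(8820/515.2) = 1.0943 / 2.8402 = 0.3853
S_new/S_old = (A_new/A_old)^z = 0.14^0.3853 = exp(0.3853 × -1.9661) = 0.4688

47%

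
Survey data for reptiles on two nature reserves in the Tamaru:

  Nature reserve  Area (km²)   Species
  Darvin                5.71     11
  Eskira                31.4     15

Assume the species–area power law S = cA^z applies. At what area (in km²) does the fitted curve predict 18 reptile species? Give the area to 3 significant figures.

85.5 km²

z = ln(15/11) / ln(31.4/5.71) = 0.3102 / 1.7046 = 0.1820
c = 11 / 5.71^0.1820 = 11 / 1.373 = 8.012
A = (18/8.012)^(1/0.1820) ⇒ ln A = ln(2.247)/0.1820 = 4.4488
A = e^4.4488 ≈ 85.53 km²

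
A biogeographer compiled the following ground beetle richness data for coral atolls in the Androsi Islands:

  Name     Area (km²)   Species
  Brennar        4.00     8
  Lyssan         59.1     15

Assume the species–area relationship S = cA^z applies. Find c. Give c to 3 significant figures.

5.79

z = ln(S₂/S₁) / ln(A₂/A₁) = ln(15/8) / ln(59.1/4) = 0.6286 / 2.6929 = 0.2334
c = S₁ / A₁^z = 8 / 4^0.2334 = 8 / 1.382 = 5.788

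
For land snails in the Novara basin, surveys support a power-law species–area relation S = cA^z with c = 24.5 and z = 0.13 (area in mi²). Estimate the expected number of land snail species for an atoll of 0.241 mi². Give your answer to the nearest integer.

20

S = 24.5 × 0.241^0.13
ln S = ln 24.5 + 0.13 × ln 0.241 = 3.1987 + 0.13 × -1.4230 = 3.0137
S = e^3.0137 ≈ 20.36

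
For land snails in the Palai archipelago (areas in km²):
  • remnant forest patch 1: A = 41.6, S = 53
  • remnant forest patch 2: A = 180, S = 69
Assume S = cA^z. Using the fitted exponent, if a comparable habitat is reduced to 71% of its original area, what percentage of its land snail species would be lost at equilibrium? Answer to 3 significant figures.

z = ln(69/53) / ln(180/41.6) = 0.2638 / 1.4649 = 0.1801
S_new/S_old = (A_new/A_old)^z = 0.71^0.1801 = exp(0.1801 × -0.3425) = 0.9402
Fraction lost = 1 − 0.9402 = 0.05982

5.98%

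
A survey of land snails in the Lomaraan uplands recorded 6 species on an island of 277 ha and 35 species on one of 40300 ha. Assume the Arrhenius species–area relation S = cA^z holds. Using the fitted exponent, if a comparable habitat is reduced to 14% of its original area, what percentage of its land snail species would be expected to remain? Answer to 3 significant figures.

z = ln(35/6) / ln(40300/277) = 1.7636 / 4.9801 = 0.3541
S_new/S_old = (A_new/A_old)^z = 0.14^0.3541 = exp(0.3541 × -1.9661) = 0.4984

49.8%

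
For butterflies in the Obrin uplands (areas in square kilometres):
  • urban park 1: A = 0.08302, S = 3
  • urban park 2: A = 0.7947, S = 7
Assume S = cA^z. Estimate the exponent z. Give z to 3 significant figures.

Taking logs: ln S = ln c + z ln A, so z = (ln S₂ − ln S₁)/(ln A₂ − ln A₁).
z = ln(7/3) / ln(0.7947/0.08302) = ln(2.333) / ln(9.572) = 0.8473 / 2.2589 = 0.3751

0.375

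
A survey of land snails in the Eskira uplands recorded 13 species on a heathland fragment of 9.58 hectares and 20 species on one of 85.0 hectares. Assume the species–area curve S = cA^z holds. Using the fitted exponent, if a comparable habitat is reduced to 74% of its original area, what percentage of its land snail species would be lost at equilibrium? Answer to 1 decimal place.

z = ln(20/13) / ln(85/9.58) = 0.4308 / 2.1830 = 0.1973
S_new/S_old = (A_new/A_old)^z = 0.74^0.1973 = exp(0.1973 × -0.3011) = 0.9423
Fraction lost = 1 − 0.9423 = 0.05769

5.8%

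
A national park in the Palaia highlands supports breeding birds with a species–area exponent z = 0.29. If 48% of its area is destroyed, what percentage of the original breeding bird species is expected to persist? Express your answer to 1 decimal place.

82.7%

S_new/S_old = (A_new/A_old)^z = 0.52^0.29
= exp(0.29 × ln 0.52) = exp(0.29 × -0.6539) = exp(-0.1896) ≈ 0.8273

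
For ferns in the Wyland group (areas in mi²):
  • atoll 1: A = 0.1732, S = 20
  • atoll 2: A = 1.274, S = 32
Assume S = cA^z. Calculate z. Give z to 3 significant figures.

0.236

Taking logs: ln S = ln c + z ln A, so z = (ln S₂ − ln S₁)/(ln A₂ − ln A₁).
z = ln(32/20) / ln(1.274/0.1732) = ln(1.6) / ln(7.356) = 0.4700 / 1.9955 = 0.2355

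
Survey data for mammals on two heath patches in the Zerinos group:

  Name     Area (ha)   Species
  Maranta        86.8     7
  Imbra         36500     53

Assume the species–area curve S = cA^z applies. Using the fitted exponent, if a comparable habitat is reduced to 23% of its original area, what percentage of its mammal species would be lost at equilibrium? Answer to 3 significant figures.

z = ln(53/7) / ln(36500/86.8) = 2.0244 / 6.0415 = 0.3351
S_new/S_old = (A_new/A_old)^z = 0.23^0.3351 = exp(0.3351 × -1.4697) = 0.6111
Fraction lost = 1 − 0.6111 = 0.3889

38.9%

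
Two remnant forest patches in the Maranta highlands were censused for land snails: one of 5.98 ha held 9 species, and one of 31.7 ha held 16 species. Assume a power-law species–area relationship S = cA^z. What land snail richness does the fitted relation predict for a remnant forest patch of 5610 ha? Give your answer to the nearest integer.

95

z = ln(16/9) / ln(31.7/5.98) = 0.5754 / 1.6679 = 0.3450
c = 9 / 5.98^0.3450 = 9 / 1.853 = 4.856
S₃ = 4.856 × 5610^0.3450 = 4.856 × 19.65 ≈ 95.4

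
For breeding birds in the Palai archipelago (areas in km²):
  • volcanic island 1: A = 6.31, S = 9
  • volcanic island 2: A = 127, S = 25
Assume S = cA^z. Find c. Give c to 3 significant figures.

4.81

z = ln(S₂/S₁) / ln(A₂/A₁) = ln(25/9) / ln(127/6.31) = 1.0217 / 3.0021 = 0.3403
c = S₁ / A₁^z = 9 / 6.31^0.3403 = 9 / 1.872 = 4.808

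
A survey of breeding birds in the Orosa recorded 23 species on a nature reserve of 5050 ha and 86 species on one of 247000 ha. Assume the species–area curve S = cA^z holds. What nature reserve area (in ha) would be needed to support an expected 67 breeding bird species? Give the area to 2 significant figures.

z = ln(86/23) / ln(247000/5050) = 1.3189 / 3.8900 = 0.3390
c = 23 / 5050^0.3390 = 23 / 18.01 = 1.277
A = (67/1.277)^(1/0.3390) ⇒ ln A = ln(52.47)/0.3390 = 11.6808
A = e^11.6808 ≈ 118276 ha

120000 ha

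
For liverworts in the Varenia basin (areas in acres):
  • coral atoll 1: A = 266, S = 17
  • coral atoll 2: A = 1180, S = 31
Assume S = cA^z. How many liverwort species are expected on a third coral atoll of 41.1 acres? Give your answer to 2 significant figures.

8.0

z = ln(31/17) / ln(1180/266) = 0.6008 / 1.4898 = 0.4033
c = 17 / 266^0.4033 = 17 / 9.503 = 1.789
S₃ = 1.789 × 41.1^0.4033 = 1.789 × 4.475 ≈ 8.005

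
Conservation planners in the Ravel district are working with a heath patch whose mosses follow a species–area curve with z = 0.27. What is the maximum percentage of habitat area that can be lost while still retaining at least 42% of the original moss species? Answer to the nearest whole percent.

Need (A_new/A_old)^0.27 = 0.42, so A_new/A_old = 0.42^(1/0.27) = 0.42^3.704
ln(A_new/A_old) = ln 0.42 / 0.27 = -0.8675 / 0.27 = -3.2130
A_new/A_old = e^-3.2130 ≈ 0.04024
Fraction that can be lost = 1 − 0.04024 = 0.9598

96%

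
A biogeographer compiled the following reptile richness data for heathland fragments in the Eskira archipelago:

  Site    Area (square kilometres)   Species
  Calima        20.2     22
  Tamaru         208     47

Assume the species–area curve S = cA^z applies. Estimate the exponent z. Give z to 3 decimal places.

0.326

Taking logs: ln S = ln c + z ln A, so z = (ln S₂ − ln S₁)/(ln A₂ − ln A₁).
z = ln(47/22) / ln(208/20.2) = ln(2.136) / ln(10.3) = 0.7591 / 2.3319 = 0.3255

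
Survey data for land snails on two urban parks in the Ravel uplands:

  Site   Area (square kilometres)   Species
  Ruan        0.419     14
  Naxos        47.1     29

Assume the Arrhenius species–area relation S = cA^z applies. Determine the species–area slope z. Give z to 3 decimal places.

0.154

Taking logs: ln S = ln c + z ln A, so z = (ln S₂ − ln S₁)/(ln A₂ − ln A₁).
z = ln(29/14) / ln(47.1/0.419) = ln(2.071) / ln(112.4) = 0.7282 / 4.7222 = 0.1542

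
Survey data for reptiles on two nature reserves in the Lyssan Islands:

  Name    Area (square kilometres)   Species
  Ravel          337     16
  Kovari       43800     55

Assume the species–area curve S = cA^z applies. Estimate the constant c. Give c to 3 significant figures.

3.66

z = ln(S₂/S₁) / ln(A₂/A₁) = ln(55/16) / ln(43800/337) = 1.2347 / 4.8673 = 0.2537
c = S₁ / A₁^z = 16 / 337^0.2537 = 16 / 4.377 = 3.655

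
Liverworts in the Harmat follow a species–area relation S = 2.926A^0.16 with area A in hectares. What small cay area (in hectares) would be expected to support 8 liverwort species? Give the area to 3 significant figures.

537 hectares

8 = 2.926 × A^0.16  ⇒  A^0.16 = 8/2.926 = 2.734
ln A = ln(2.734) / 0.16 = 1.0058 / 0.16 = 6.2863
A = e^6.2863 ≈ 537.2 hectares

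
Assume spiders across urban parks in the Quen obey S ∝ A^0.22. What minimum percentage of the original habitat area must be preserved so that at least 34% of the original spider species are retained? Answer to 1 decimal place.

0.7%

Need (A_new/A_old)^0.22 = 0.34, so A_new/A_old = 0.34^(1/0.22) = 0.34^4.545
ln(A_new/A_old) = ln 0.34 / 0.22 = -1.0788 / 0.22 = -4.9037
A_new/A_old = e^-4.9037 ≈ 0.007419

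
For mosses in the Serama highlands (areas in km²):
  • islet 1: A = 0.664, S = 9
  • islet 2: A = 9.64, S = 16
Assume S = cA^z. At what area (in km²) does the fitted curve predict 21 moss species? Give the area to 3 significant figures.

34.1 km²

z = ln(16/9) / ln(9.64/0.664) = 0.5754 / 2.6754 = 0.2151
c = 9 / 0.664^0.2151 = 9 / 0.9157 = 9.828
A = (21/9.828)^(1/0.2151) ⇒ ln A = ln(2.137)/0.2151 = 3.5304
A = e^3.5304 ≈ 34.14 km²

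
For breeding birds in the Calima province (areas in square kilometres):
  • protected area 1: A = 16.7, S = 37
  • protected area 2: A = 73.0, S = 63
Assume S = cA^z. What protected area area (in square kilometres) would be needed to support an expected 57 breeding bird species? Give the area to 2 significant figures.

55 square kilometres

z = ln(63/37) / ln(73/16.7) = 0.5322 / 1.4751 = 0.3608
c = 37 / 16.7^0.3608 = 37 / 2.762 = 13.4
A = (57/13.4)^(1/0.3608) ⇒ ln A = ln(4.254)/0.3608 = 4.0131
A = e^4.0131 ≈ 55.32 square kilometres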